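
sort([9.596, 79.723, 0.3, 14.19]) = [0.3, 9.596, 14.19, 79.723]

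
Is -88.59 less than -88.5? Yes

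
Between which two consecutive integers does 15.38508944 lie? 15 and 16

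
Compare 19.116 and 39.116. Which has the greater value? 39.116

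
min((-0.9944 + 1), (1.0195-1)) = 0.0056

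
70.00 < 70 False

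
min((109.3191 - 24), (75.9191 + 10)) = 85.3191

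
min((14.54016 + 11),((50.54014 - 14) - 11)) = 25.54014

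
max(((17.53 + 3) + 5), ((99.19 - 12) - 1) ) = 86.19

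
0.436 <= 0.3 False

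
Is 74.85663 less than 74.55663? No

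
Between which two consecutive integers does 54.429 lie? 54 and 55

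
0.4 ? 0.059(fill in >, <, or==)>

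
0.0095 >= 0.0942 False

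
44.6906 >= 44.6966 False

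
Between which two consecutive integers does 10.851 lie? 10 and 11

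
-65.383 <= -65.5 False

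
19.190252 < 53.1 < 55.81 True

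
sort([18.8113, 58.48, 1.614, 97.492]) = [1.614, 18.8113, 58.48, 97.492]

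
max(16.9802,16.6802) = 16.9802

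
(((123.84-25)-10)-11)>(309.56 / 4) True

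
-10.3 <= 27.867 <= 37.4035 True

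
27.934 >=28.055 False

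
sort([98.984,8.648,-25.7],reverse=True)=[98.984,8.648,-25.7]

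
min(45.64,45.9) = 45.64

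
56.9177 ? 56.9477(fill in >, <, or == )<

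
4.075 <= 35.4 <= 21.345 False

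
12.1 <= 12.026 False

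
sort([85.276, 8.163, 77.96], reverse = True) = [85.276, 77.96, 8.163]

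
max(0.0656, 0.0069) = 0.0656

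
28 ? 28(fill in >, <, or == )==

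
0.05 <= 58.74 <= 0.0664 False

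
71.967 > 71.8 True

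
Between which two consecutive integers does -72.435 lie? -73 and -72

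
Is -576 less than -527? Yes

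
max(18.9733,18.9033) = 18.9733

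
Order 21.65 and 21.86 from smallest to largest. 21.65, 21.86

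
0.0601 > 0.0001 True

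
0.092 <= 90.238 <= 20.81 False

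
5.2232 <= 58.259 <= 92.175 True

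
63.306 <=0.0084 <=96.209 False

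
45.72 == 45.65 False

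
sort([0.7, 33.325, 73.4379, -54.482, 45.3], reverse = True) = [73.4379, 45.3, 33.325, 0.7, -54.482]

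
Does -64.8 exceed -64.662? No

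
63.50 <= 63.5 True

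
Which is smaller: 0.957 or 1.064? 0.957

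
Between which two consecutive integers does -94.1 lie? -95 and -94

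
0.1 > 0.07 True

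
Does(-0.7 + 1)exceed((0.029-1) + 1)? Yes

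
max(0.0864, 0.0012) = 0.0864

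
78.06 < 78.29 True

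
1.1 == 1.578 False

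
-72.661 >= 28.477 False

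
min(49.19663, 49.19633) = 49.19633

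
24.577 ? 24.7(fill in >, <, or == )<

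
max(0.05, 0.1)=0.1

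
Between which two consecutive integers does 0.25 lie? 0 and 1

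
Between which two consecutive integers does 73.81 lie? 73 and 74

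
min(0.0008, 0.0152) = 0.0008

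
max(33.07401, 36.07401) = 36.07401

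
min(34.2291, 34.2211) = 34.2211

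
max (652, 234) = 652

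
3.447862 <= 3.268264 False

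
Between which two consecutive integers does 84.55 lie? 84 and 85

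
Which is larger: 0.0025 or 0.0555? 0.0555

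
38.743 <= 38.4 False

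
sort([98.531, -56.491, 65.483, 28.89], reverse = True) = [98.531, 65.483, 28.89, -56.491]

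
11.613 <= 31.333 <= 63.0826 True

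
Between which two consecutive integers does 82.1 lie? 82 and 83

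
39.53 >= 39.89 False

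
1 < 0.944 False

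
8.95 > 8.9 True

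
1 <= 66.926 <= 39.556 False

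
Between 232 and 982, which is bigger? 982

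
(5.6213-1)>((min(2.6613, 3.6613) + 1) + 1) False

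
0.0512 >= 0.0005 True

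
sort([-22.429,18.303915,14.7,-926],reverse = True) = [18.303915,14.7,-22.429,-926]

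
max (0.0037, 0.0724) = 0.0724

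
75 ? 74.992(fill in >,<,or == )>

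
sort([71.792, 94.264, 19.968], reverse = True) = [94.264, 71.792, 19.968]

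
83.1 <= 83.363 True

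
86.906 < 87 True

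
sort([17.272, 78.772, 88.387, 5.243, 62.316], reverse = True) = [88.387, 78.772, 62.316, 17.272, 5.243]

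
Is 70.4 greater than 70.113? Yes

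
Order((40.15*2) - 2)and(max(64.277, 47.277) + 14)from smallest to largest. (max(64.277, 47.277) + 14), ((40.15*2) - 2)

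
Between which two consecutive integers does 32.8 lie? 32 and 33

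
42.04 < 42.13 True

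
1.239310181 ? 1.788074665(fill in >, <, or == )<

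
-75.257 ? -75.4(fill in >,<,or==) >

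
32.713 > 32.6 True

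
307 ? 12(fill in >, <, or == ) >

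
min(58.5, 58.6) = 58.5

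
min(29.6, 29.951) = 29.6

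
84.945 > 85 False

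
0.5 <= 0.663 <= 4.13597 True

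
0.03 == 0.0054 False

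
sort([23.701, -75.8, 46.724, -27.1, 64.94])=[-75.8, -27.1, 23.701, 46.724, 64.94]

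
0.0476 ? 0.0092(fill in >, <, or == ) >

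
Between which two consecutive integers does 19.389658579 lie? 19 and 20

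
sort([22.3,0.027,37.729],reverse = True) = [37.729,22.3,0.027]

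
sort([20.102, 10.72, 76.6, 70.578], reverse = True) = [76.6, 70.578, 20.102, 10.72]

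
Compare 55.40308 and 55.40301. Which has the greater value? 55.40308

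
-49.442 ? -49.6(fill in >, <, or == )>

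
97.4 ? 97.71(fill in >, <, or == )<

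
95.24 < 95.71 True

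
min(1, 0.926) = 0.926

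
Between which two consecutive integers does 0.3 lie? 0 and 1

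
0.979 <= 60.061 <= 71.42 True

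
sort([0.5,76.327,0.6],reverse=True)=[76.327,0.6,0.5]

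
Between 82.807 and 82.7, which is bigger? 82.807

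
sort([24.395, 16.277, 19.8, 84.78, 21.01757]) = [16.277, 19.8, 21.01757, 24.395, 84.78]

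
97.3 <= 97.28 False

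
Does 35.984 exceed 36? No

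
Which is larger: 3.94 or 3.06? 3.94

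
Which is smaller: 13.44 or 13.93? 13.44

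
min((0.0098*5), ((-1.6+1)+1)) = 0.049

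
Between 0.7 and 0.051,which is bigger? 0.7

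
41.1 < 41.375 True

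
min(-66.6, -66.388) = -66.6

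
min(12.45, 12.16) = 12.16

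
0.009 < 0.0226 True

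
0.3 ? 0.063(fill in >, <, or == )>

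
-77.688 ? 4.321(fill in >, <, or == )<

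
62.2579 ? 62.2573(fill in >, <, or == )>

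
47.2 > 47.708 False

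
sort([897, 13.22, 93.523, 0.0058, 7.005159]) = [0.0058, 7.005159, 13.22, 93.523, 897]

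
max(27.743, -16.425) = 27.743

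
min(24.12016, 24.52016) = 24.12016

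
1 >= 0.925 True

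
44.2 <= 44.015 False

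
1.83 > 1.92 False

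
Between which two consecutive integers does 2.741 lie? 2 and 3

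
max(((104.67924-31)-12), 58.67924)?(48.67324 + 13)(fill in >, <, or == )>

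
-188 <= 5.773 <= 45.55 True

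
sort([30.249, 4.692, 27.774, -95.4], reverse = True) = [30.249, 27.774, 4.692, -95.4]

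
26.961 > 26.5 True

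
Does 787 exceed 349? Yes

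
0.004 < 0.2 True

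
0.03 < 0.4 True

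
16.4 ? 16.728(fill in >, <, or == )<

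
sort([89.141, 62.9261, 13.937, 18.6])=[13.937, 18.6, 62.9261, 89.141]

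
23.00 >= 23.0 True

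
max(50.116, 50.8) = 50.8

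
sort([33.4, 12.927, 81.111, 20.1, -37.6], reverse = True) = [81.111, 33.4, 20.1, 12.927, -37.6]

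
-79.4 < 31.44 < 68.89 True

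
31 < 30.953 False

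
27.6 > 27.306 True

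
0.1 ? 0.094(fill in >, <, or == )>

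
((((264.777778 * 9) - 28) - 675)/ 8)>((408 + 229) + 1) False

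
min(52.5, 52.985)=52.5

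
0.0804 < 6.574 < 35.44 True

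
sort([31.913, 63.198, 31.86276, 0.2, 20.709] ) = [0.2, 20.709, 31.86276, 31.913, 63.198]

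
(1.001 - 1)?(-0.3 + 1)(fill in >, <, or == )<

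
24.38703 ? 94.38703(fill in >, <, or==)<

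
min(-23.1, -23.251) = -23.251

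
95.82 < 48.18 False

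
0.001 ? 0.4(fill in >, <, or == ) <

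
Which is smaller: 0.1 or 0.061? 0.061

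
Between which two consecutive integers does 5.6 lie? 5 and 6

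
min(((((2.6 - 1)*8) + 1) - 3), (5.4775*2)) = 10.8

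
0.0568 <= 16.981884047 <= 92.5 True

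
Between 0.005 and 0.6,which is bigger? 0.6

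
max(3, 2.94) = 3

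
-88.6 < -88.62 False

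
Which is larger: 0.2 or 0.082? 0.2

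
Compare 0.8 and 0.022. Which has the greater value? 0.8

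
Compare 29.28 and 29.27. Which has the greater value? 29.28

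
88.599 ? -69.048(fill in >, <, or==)>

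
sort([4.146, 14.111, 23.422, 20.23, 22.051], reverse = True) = [23.422, 22.051, 20.23, 14.111, 4.146]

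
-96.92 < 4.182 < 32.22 True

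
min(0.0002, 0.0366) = 0.0002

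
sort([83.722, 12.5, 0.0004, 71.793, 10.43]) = [0.0004, 10.43, 12.5, 71.793, 83.722]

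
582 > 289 True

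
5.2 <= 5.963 True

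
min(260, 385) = 260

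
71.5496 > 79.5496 False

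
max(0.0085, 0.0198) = 0.0198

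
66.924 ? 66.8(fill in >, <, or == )>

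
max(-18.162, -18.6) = -18.162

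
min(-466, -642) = -642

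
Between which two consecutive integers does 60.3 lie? 60 and 61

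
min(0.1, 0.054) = 0.054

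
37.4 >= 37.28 True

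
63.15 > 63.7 False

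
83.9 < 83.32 False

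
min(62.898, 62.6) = 62.6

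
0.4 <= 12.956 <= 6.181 False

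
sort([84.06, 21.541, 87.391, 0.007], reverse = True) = [87.391, 84.06, 21.541, 0.007]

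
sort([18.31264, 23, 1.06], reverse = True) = [23, 18.31264, 1.06]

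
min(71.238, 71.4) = 71.238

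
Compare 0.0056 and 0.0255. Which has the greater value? 0.0255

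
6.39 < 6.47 True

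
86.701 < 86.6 False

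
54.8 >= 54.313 True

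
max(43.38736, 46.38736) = 46.38736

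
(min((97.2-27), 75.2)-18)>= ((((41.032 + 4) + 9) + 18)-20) True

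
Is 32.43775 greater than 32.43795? No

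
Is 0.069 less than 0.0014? No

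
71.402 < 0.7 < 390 False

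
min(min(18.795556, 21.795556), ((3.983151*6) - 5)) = 18.795556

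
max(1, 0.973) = 1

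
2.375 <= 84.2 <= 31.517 False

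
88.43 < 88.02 False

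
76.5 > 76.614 False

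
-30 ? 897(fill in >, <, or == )<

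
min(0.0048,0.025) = 0.0048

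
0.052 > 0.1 False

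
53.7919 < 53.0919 False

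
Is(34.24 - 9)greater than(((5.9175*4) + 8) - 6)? No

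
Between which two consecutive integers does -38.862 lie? -39 and -38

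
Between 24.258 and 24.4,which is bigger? 24.4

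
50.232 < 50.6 True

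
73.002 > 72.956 True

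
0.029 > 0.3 False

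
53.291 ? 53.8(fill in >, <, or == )<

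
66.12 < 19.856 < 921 False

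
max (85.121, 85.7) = 85.7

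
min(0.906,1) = 0.906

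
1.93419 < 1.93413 False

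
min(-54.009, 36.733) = -54.009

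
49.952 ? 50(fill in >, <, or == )<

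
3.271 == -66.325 False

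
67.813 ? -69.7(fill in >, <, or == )>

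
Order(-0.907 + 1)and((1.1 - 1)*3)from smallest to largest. (-0.907 + 1), ((1.1 - 1)*3)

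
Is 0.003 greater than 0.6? No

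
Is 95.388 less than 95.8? Yes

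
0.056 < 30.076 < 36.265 True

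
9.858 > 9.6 True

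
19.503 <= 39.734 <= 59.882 True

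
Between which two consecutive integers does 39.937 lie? 39 and 40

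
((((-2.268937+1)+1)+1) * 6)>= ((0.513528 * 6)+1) True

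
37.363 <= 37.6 True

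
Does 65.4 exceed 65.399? Yes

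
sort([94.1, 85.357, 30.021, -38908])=[-38908, 30.021, 85.357, 94.1]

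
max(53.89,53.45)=53.89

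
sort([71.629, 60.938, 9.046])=[9.046, 60.938, 71.629]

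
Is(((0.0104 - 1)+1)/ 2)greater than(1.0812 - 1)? No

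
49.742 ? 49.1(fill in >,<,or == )>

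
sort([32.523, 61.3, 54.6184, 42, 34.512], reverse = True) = [61.3, 54.6184, 42, 34.512, 32.523]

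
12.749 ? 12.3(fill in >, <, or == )>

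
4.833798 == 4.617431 False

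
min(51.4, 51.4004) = 51.4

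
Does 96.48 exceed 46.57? Yes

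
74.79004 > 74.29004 True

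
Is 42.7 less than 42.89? Yes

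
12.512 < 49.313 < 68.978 True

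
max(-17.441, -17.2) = -17.2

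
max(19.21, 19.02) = 19.21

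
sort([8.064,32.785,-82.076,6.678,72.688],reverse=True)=[72.688,32.785,8.064,6.678,-82.076]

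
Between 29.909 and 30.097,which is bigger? 30.097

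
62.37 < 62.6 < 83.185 True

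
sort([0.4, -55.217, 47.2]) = [-55.217, 0.4, 47.2]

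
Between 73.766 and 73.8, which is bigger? 73.8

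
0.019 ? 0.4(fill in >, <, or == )<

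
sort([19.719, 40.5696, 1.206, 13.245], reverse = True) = [40.5696, 19.719, 13.245, 1.206]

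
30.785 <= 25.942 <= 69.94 False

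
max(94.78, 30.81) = 94.78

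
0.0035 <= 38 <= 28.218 False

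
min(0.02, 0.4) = 0.02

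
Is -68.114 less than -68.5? No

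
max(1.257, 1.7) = 1.7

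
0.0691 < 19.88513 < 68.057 True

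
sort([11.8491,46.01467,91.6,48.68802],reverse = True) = [91.6,48.68802,46.01467,11.8491]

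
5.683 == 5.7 False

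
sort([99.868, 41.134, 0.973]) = [0.973, 41.134, 99.868]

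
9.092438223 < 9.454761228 True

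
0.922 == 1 False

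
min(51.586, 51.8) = 51.586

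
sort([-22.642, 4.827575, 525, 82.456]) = [-22.642, 4.827575, 82.456, 525]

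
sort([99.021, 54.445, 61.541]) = [54.445, 61.541, 99.021]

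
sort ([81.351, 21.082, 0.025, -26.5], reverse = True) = [81.351, 21.082, 0.025, -26.5]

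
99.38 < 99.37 False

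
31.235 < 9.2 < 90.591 False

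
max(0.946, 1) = 1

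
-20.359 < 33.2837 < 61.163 True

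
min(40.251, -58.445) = -58.445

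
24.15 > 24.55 False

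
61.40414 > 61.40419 False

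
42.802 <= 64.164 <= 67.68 True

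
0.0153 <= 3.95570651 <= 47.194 True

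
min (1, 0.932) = 0.932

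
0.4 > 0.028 True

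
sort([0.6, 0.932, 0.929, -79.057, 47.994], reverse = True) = [47.994, 0.932, 0.929, 0.6, -79.057]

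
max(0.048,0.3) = 0.3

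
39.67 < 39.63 False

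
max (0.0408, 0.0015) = 0.0408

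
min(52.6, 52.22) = 52.22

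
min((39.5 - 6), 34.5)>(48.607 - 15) False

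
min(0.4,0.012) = 0.012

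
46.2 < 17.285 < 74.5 False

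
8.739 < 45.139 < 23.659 False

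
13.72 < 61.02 True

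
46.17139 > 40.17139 True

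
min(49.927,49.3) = 49.3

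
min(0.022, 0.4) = 0.022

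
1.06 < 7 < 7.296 True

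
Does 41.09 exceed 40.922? Yes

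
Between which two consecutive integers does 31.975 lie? 31 and 32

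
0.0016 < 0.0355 True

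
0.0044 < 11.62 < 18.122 True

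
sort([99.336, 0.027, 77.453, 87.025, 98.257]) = [0.027, 77.453, 87.025, 98.257, 99.336]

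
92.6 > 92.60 False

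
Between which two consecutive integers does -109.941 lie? -110 and -109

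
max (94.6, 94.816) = 94.816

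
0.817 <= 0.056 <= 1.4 False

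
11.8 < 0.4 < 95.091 False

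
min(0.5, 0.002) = 0.002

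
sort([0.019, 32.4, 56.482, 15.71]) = [0.019, 15.71, 32.4, 56.482]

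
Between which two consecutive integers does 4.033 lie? 4 and 5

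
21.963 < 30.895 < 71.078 True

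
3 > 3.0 False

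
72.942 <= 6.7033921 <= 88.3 False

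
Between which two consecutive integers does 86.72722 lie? 86 and 87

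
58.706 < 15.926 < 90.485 False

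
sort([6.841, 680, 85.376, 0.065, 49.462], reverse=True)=[680, 85.376, 49.462, 6.841, 0.065]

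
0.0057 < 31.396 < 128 True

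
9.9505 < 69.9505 True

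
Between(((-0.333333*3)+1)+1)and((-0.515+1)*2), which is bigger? (((-0.333333*3)+1)+1)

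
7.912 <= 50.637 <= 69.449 True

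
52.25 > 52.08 True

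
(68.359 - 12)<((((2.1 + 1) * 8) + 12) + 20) True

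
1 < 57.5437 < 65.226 True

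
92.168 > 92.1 True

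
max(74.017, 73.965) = 74.017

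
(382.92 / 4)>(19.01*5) True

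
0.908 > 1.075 False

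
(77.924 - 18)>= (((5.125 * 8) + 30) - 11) False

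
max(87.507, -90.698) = 87.507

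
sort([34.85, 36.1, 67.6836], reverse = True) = [67.6836, 36.1, 34.85]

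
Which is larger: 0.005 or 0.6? 0.6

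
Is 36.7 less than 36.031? No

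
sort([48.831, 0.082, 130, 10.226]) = [0.082, 10.226, 48.831, 130]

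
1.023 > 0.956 True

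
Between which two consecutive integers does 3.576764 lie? 3 and 4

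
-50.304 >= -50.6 True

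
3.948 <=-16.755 False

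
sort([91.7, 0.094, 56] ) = [0.094, 56, 91.7]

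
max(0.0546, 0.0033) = 0.0546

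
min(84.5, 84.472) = 84.472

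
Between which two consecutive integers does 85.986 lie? 85 and 86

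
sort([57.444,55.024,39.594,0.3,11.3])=[0.3,11.3,39.594,55.024,57.444]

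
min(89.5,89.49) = 89.49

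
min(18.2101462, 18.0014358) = 18.0014358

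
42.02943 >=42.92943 False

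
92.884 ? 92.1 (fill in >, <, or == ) >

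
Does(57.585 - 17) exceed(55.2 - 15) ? Yes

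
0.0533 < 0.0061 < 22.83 False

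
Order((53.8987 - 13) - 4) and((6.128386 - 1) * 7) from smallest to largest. ((6.128386 - 1) * 7), ((53.8987 - 13) - 4)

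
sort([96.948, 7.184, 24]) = [7.184, 24, 96.948]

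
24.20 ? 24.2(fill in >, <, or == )==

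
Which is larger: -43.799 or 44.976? 44.976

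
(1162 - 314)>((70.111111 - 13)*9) True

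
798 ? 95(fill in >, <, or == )>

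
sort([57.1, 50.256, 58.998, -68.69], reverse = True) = [58.998, 57.1, 50.256, -68.69]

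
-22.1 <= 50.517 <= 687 True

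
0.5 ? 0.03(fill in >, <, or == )>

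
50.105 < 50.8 True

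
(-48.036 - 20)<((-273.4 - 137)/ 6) False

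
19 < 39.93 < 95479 True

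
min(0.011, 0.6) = 0.011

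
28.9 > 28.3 True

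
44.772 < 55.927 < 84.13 True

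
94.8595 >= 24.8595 True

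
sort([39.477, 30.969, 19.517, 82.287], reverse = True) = [82.287, 39.477, 30.969, 19.517]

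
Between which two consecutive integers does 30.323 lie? 30 and 31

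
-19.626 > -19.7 True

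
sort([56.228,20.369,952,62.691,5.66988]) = [5.66988,20.369,56.228,62.691,952]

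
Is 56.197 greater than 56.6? No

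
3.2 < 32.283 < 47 True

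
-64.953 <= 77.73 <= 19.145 False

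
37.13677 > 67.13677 False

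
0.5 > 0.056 True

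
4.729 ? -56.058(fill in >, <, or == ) >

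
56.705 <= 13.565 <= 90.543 False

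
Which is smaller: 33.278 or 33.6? 33.278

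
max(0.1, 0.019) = 0.1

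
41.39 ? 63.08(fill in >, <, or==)<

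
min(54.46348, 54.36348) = 54.36348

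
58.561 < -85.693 False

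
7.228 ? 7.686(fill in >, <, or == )<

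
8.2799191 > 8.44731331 False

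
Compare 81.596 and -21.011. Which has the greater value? 81.596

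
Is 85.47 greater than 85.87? No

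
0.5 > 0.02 True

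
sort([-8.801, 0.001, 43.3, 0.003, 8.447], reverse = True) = [43.3, 8.447, 0.003, 0.001, -8.801]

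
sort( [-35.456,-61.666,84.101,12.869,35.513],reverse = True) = [84.101,35.513,12.869,-35.456,-61.666]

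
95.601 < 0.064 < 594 False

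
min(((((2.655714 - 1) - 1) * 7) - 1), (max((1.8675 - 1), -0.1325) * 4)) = 3.47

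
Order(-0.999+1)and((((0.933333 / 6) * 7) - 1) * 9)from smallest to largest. (-0.999+1), ((((0.933333 / 6) * 7) - 1) * 9)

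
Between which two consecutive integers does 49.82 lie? 49 and 50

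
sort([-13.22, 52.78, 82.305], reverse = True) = [82.305, 52.78, -13.22]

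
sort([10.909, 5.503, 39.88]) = [5.503, 10.909, 39.88]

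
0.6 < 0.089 False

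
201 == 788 False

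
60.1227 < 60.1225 False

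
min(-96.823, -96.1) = -96.823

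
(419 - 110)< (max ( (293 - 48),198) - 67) False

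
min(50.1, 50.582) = 50.1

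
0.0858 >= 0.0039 True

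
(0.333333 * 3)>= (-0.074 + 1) True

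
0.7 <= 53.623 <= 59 True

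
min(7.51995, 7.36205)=7.36205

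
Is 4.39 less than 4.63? Yes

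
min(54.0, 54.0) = 54.0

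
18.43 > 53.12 False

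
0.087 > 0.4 False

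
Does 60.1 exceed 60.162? No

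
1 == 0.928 False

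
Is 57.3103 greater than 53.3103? Yes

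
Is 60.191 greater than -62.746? Yes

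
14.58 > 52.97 False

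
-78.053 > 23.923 False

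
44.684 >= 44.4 True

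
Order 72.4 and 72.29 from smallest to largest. 72.29, 72.4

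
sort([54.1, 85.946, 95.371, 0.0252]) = [0.0252, 54.1, 85.946, 95.371]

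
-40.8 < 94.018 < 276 True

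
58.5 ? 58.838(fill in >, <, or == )<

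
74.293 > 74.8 False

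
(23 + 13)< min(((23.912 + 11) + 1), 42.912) False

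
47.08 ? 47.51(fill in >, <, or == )<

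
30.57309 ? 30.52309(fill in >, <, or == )>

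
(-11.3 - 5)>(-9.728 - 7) True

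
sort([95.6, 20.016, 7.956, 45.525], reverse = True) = [95.6, 45.525, 20.016, 7.956]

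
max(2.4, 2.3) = 2.4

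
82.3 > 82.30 False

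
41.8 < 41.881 True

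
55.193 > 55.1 True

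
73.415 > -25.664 True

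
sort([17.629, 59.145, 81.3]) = [17.629, 59.145, 81.3]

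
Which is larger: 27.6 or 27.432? 27.6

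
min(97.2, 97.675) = 97.2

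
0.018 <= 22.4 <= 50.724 True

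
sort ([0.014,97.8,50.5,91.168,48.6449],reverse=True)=[97.8,91.168,50.5,48.6449,0.014]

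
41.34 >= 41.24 True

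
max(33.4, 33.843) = 33.843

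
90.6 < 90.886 True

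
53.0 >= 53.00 True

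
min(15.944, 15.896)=15.896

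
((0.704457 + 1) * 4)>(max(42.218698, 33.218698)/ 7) True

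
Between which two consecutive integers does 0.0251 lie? 0 and 1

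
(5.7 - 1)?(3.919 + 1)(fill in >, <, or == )<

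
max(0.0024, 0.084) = 0.084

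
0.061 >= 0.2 False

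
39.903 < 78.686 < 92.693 True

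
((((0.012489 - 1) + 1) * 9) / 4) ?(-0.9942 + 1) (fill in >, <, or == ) >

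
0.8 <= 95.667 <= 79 False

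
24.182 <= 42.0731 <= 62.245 True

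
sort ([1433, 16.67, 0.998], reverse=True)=[1433, 16.67, 0.998]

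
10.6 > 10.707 False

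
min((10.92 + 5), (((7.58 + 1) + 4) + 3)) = 15.58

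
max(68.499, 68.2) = 68.499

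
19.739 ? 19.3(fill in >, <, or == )>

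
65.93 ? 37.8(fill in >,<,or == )>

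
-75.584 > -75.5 False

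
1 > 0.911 True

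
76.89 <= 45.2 False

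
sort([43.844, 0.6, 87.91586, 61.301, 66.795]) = [0.6, 43.844, 61.301, 66.795, 87.91586]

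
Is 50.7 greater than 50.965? No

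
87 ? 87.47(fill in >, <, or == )<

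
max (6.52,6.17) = 6.52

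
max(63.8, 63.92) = 63.92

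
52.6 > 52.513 True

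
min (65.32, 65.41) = 65.32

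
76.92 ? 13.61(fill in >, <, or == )>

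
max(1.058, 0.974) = 1.058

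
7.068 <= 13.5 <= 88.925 True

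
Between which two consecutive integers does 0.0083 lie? 0 and 1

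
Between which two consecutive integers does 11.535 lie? 11 and 12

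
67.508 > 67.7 False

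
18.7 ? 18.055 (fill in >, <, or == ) >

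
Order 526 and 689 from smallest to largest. 526, 689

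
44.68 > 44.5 True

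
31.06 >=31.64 False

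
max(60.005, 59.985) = 60.005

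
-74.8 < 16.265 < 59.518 True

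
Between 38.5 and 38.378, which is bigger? 38.5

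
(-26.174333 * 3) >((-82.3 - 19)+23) False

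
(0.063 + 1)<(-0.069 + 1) False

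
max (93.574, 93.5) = 93.574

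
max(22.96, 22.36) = 22.96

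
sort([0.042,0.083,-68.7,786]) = [-68.7,0.042,0.083,786]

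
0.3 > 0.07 True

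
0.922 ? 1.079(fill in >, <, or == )<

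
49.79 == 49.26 False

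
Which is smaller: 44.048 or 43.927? 43.927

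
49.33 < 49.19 False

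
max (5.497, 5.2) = 5.497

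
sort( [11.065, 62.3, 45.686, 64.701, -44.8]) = [-44.8, 11.065, 45.686, 62.3, 64.701]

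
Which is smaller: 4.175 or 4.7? 4.175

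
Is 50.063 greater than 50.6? No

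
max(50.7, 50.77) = 50.77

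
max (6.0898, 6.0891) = 6.0898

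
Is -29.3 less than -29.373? No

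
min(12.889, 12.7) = 12.7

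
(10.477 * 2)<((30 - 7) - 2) True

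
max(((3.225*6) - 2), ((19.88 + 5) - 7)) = 17.88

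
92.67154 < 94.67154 True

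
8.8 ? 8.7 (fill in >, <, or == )>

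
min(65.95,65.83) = 65.83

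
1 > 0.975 True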